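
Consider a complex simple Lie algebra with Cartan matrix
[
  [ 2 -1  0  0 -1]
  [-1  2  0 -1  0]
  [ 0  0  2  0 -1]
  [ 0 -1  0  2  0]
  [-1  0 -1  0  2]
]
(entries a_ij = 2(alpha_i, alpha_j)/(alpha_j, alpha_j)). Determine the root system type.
The matrix has rank 5 with 2's on the diagonal. Reading the off-diagonal entries as Dynkin edges (a single edge where a_ij = a_ji = -1; a double or triple edge where a_ij * a_ji = 2 or 3), the diagram is a chain of 5 nodes with single edges (A_5). One simple-root ordering that puts it in standard form is (alpha_3, alpha_5, alpha_1, alpha_2, alpha_4). So the algebra is type A_5, i.e. sl(6).

A_5 (sl(6))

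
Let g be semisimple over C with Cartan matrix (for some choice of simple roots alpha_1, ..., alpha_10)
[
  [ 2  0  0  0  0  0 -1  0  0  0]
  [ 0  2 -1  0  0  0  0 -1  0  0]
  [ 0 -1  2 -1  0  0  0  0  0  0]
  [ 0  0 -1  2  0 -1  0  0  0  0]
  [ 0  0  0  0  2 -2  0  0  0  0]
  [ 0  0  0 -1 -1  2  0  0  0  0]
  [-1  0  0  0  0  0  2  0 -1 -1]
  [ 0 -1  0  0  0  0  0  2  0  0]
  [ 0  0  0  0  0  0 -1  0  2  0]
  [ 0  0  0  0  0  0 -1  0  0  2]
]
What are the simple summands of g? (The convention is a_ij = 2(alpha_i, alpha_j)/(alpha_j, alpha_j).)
The diagram associated to this matrix has two connected components: the simple roots {alpha_2, alpha_3, alpha_4, alpha_5, alpha_6, alpha_8} form a chain of 6 nodes with a double edge at one end; the terminal node there is the unique long simple root (C_6), and {alpha_1, alpha_7, alpha_9, alpha_10} form a chain of 2 nodes with a fork of two nodes at one end (D_4). A semisimple Lie algebra decomposes uniquely as the direct sum of simple ideals, one per connected component of its Dynkin diagram, so g ≅ C_6 ⊕ D_4 (dimension 78 + 28 = 106).

C_6 + D_4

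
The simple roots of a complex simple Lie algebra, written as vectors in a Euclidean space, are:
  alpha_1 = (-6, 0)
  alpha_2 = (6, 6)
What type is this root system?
Compute the Cartan integers a_ij = 2(alpha_i, alpha_j)/(alpha_j, alpha_j); the resulting 2x2 Cartan matrix is
[[2, -1], [-2, 2]].
The roots have two lengths (squared-length ratio 2:1); the short ones are alpha_{1}. The associated Dynkin diagram is a chain of 2 nodes with a double edge at one end; the terminal node there is the unique short simple root (B_2), so the type is B_2 (the algebra so(5)).

B_2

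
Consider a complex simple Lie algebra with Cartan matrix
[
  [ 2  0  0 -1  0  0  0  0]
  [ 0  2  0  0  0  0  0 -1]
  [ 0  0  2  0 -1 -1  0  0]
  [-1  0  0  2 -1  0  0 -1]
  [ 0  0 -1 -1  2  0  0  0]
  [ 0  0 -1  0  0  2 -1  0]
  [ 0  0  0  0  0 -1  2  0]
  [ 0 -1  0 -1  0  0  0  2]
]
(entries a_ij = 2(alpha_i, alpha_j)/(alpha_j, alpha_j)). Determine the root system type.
The matrix has rank 8 with 2's on the diagonal. Reading the off-diagonal entries as Dynkin edges (a single edge where a_ij = a_ji = -1; a double or triple edge where a_ij * a_ji = 2 or 3), the diagram is a chain of 7 nodes with one extra node attached to the third node from one end (E_8). One simple-root ordering that puts it in standard form is (alpha_2, alpha_1, alpha_8, alpha_4, alpha_5, alpha_3, alpha_6, alpha_7). So the algebra is type E_8.

type E_8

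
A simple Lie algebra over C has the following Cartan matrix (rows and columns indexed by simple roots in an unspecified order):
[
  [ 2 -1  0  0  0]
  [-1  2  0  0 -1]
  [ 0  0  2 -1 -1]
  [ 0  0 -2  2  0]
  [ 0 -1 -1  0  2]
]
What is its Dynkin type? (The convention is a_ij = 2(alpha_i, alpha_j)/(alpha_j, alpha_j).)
C5

The matrix has rank 5 with 2's on the diagonal. Reading the off-diagonal entries as Dynkin edges (a single edge where a_ij = a_ji = -1; a double or triple edge where a_ij * a_ji = 2 or 3), the diagram is a chain of 5 nodes with a double edge at one end; the terminal node there is the unique long simple root (C_5). One simple-root ordering that puts it in standard form is (alpha_1, alpha_2, alpha_5, alpha_3, alpha_4). So the algebra is type C_5, i.e. sp(10).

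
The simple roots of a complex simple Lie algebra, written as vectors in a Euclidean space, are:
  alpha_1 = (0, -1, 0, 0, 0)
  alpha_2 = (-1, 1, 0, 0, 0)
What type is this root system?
Compute the Cartan integers a_ij = 2(alpha_i, alpha_j)/(alpha_j, alpha_j); the resulting 2x2 Cartan matrix is
[[2, -1], [-2, 2]].
The roots have two lengths (squared-length ratio 2:1); the short ones are alpha_{1}. The associated Dynkin diagram is a chain of 2 nodes with a double edge at one end; the terminal node there is the unique short simple root (B_2), so the type is B_2 (the algebra so(5)).

B2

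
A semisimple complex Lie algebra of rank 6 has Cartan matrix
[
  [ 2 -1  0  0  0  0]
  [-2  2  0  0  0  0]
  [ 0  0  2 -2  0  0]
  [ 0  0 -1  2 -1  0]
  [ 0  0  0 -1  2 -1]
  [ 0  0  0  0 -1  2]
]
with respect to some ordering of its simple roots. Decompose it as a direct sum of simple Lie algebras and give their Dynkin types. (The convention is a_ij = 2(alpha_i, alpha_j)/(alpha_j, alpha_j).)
B_2 (so(5)) ⊕ C_4 (sp(8))

The diagram associated to this matrix has two connected components: the simple roots {alpha_1, alpha_2} form a chain of 2 nodes with a double edge at one end; the terminal node there is the unique short simple root (B_2), and {alpha_3, alpha_4, alpha_5, alpha_6} form a chain of 4 nodes with a double edge at one end; the terminal node there is the unique long simple root (C_4). A semisimple Lie algebra decomposes uniquely as the direct sum of simple ideals, one per connected component of its Dynkin diagram, so g ≅ B_2 ⊕ C_4 (dimension 10 + 36 = 46).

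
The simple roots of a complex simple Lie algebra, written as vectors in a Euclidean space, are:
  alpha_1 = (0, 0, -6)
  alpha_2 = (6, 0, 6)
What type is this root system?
Compute the Cartan integers a_ij = 2(alpha_i, alpha_j)/(alpha_j, alpha_j); the resulting 2x2 Cartan matrix is
[[2, -1], [-2, 2]].
The roots have two lengths (squared-length ratio 2:1); the short ones are alpha_{1}. The associated Dynkin diagram is a chain of 2 nodes with a double edge at one end; the terminal node there is the unique short simple root (B_2), so the type is B_2 (the algebra so(5)).

B2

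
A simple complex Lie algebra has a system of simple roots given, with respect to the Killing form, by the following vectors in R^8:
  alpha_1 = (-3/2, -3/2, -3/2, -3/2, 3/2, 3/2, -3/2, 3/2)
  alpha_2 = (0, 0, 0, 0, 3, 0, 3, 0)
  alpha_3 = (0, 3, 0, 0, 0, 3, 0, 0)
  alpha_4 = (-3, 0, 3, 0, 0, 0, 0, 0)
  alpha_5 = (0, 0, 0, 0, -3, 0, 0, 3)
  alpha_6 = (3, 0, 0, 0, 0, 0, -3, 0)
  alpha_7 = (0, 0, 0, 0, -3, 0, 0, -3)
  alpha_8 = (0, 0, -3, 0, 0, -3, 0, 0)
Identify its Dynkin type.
E8

Compute the Cartan integers a_ij = 2(alpha_i, alpha_j)/(alpha_j, alpha_j); the resulting 8x8 Cartan matrix is
[[2, 0, 0, 0, 0, 0, -1, 0], [0, 2, 0, 0, -1, -1, -1, 0], [0, 0, 2, 0, 0, 0, 0, -1], [0, 0, 0, 2, 0, -1, 0, -1], [0, -1, 0, 0, 2, 0, 0, 0], [0, -1, 0, -1, 0, 2, 0, 0], [-1, -1, 0, 0, 0, 0, 2, 0], [0, 0, -1, -1, 0, 0, 0, 2]].
All simple roots have the same length, so the diagram is simply laced. The associated Dynkin diagram is a chain of 7 nodes with one extra node attached to the third node from one end (E_8), so the type is E_8.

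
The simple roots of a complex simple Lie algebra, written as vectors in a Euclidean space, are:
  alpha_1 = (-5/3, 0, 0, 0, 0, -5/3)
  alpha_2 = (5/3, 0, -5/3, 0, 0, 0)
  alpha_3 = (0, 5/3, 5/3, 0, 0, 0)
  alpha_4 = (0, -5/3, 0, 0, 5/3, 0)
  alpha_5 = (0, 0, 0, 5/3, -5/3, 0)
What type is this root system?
A5

Compute the Cartan integers a_ij = 2(alpha_i, alpha_j)/(alpha_j, alpha_j); the resulting 5x5 Cartan matrix is
[[2, -1, 0, 0, 0], [-1, 2, -1, 0, 0], [0, -1, 2, -1, 0], [0, 0, -1, 2, -1], [0, 0, 0, -1, 2]].
All simple roots have the same length, so the diagram is simply laced. The associated Dynkin diagram is a chain of 5 nodes with single edges (A_5), so the type is A_5 (the algebra sl(6)).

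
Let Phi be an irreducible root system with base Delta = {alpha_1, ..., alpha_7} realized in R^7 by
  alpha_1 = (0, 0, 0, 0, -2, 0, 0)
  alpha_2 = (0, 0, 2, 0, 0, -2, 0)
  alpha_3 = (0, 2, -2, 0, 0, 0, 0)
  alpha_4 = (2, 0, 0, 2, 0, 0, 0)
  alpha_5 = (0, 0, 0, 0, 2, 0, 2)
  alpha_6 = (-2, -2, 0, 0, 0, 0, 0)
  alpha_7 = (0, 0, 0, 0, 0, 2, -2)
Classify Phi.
Compute the Cartan integers a_ij = 2(alpha_i, alpha_j)/(alpha_j, alpha_j); the resulting 7x7 Cartan matrix is
[[2, 0, 0, 0, -1, 0, 0], [0, 2, -1, 0, 0, 0, -1], [0, -1, 2, 0, 0, -1, 0], [0, 0, 0, 2, 0, -1, 0], [-2, 0, 0, 0, 2, 0, -1], [0, 0, -1, -1, 0, 2, 0], [0, -1, 0, 0, -1, 0, 2]].
The roots have two lengths (squared-length ratio 2:1); the short ones are alpha_{1}. The associated Dynkin diagram is a chain of 7 nodes with a double edge at one end; the terminal node there is the unique short simple root (B_7), so the type is B_7 (the algebra so(15)).

B_7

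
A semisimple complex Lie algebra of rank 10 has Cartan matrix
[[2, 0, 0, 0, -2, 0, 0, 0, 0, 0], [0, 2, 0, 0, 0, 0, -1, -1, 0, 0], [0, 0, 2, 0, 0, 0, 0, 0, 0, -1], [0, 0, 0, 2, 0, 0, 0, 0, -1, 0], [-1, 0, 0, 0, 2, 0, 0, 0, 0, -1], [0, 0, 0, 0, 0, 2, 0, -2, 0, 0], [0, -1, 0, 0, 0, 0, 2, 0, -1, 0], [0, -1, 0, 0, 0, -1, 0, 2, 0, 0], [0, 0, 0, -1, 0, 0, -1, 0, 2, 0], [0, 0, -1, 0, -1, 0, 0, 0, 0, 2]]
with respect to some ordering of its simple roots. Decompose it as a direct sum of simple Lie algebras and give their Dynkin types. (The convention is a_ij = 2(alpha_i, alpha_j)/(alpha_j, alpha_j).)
The diagram associated to this matrix has two connected components: the simple roots {alpha_1, alpha_3, alpha_5, alpha_10} form a chain of 4 nodes with a double edge at one end; the terminal node there is the unique long simple root (C_4), and {alpha_2, alpha_4, alpha_6, alpha_7, alpha_8, alpha_9} form a chain of 6 nodes with a double edge at one end; the terminal node there is the unique long simple root (C_6). A semisimple Lie algebra decomposes uniquely as the direct sum of simple ideals, one per connected component of its Dynkin diagram, so g ≅ C_4 ⊕ C_6 (dimension 36 + 78 = 114).

C_4 ⊕ C_6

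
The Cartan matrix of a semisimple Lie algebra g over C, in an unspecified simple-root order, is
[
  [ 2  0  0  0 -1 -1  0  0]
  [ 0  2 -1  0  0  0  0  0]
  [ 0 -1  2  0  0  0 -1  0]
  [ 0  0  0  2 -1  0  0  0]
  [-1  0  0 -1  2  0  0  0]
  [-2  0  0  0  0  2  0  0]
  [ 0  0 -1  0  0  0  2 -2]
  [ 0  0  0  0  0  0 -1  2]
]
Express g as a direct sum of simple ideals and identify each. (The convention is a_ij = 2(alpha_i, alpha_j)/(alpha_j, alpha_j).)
The diagram associated to this matrix has two connected components: the simple roots {alpha_2, alpha_3, alpha_7, alpha_8} form a chain of 4 nodes with a double edge at one end; the terminal node there is the unique short simple root (B_4), and {alpha_1, alpha_4, alpha_5, alpha_6} form a chain of 4 nodes with a double edge at one end; the terminal node there is the unique long simple root (C_4). A semisimple Lie algebra decomposes uniquely as the direct sum of simple ideals, one per connected component of its Dynkin diagram, so g ≅ B_4 ⊕ C_4 (dimension 36 + 36 = 72).

B4 ⊕ C4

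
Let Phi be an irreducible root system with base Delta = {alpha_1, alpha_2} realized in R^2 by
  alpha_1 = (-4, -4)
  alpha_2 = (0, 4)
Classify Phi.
B_2

Compute the Cartan integers a_ij = 2(alpha_i, alpha_j)/(alpha_j, alpha_j); the resulting 2x2 Cartan matrix is
[[2, -2], [-1, 2]].
The roots have two lengths (squared-length ratio 2:1); the short ones are alpha_{2}. The associated Dynkin diagram is a chain of 2 nodes with a double edge at one end; the terminal node there is the unique short simple root (B_2), so the type is B_2 (the algebra so(5)).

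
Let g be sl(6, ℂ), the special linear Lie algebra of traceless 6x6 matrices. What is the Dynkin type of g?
This is sl(6), which has dimension 6^2 - 1 = 35 and rank 6 - 1 = 5 (a Cartan subalgebra is the diagonal traceless matrices). In the classification of classical Lie algebras, the special linear algebra sl(n+1) has type A_n; here n = 5, so the Dynkin diagram is a chain of 5 nodes with single edges (A_5). Hence the type is A_5.

A5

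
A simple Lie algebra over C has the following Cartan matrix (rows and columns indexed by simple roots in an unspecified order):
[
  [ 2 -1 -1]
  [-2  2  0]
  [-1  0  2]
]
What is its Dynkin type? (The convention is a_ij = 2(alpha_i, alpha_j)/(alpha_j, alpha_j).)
The matrix has rank 3 with 2's on the diagonal. Reading the off-diagonal entries as Dynkin edges (a single edge where a_ij = a_ji = -1; a double or triple edge where a_ij * a_ji = 2 or 3), the diagram is a chain of 3 nodes with a double edge at one end; the terminal node there is the unique long simple root (C_3). One simple-root ordering that puts it in standard form is (alpha_3, alpha_1, alpha_2). So the algebra is type C_3, i.e. sp(6).

C_3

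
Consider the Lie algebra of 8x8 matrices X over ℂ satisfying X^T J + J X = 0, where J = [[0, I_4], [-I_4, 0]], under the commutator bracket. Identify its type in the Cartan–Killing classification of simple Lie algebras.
type C_4

This is sp(8), which has dimension 8(8+1)/2 = 36 and rank 8/2 = 4. In the classification of classical Lie algebras, the symplectic algebra sp(2n) has type C_n; here n = 4, so the Dynkin diagram is a chain of 4 nodes with a double edge at one end; the terminal node there is the unique long simple root (C_4). Hence the type is C_4.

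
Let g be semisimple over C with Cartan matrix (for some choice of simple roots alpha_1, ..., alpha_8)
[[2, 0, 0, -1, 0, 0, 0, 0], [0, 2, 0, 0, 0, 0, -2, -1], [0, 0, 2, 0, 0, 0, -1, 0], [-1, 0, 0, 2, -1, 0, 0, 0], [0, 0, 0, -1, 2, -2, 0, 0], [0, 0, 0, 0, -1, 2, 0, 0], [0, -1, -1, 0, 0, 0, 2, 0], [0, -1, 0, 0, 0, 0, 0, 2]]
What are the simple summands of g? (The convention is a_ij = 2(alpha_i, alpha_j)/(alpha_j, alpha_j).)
B4 ⊕ F4

The diagram associated to this matrix has two connected components: the simple roots {alpha_1, alpha_4, alpha_5, alpha_6} form a chain of 4 nodes with a double edge at one end; the terminal node there is the unique short simple root (B_4), and {alpha_2, alpha_3, alpha_7, alpha_8} form a chain of 4 nodes with a double edge between the middle two (F_4). A semisimple Lie algebra decomposes uniquely as the direct sum of simple ideals, one per connected component of its Dynkin diagram, so g ≅ B_4 ⊕ F_4 (dimension 36 + 52 = 88).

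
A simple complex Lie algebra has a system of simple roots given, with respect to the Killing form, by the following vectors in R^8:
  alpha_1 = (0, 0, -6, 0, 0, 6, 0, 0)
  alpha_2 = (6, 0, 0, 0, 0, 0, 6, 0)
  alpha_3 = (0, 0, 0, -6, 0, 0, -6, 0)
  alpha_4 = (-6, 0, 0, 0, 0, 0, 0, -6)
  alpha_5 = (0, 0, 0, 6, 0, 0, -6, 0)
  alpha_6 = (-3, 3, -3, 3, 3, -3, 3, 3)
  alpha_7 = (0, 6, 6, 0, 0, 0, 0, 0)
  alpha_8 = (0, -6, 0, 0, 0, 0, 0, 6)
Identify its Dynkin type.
Compute the Cartan integers a_ij = 2(alpha_i, alpha_j)/(alpha_j, alpha_j); the resulting 8x8 Cartan matrix is
[[2, 0, 0, 0, 0, 0, -1, 0], [0, 2, -1, -1, -1, 0, 0, 0], [0, -1, 2, 0, 0, -1, 0, 0], [0, -1, 0, 2, 0, 0, 0, -1], [0, -1, 0, 0, 2, 0, 0, 0], [0, 0, -1, 0, 0, 2, 0, 0], [-1, 0, 0, 0, 0, 0, 2, -1], [0, 0, 0, -1, 0, 0, -1, 2]].
All simple roots have the same length, so the diagram is simply laced. The associated Dynkin diagram is a chain of 7 nodes with one extra node attached to the third node from one end (E_8), so the type is E_8.

E_8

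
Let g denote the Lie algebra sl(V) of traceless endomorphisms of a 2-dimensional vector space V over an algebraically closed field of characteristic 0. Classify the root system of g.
type A_1

This is sl(2), which has dimension 2^2 - 1 = 3 and rank 2 - 1 = 1 (a Cartan subalgebra is the diagonal traceless matrices). In the classification of classical Lie algebras, the special linear algebra sl(n+1) has type A_n; here n = 1, so the Dynkin diagram is a chain of 1 nodes with single edges (A_1). Hence the type is A_1.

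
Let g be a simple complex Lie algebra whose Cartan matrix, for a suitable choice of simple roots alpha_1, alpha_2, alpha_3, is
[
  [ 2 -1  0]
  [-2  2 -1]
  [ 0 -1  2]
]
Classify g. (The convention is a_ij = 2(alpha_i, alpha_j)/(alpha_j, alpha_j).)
The matrix has rank 3 with 2's on the diagonal. Reading the off-diagonal entries as Dynkin edges (a single edge where a_ij = a_ji = -1; a double or triple edge where a_ij * a_ji = 2 or 3), the diagram is a chain of 3 nodes with a double edge at one end; the terminal node there is the unique short simple root (B_3). One simple-root ordering that puts it in standard form is (alpha_3, alpha_2, alpha_1). So the algebra is type B_3, i.e. so(7).

B3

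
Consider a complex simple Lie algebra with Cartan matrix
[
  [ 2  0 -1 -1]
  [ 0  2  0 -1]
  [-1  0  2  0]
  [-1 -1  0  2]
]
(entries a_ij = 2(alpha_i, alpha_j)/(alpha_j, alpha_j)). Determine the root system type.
The matrix has rank 4 with 2's on the diagonal. Reading the off-diagonal entries as Dynkin edges (a single edge where a_ij = a_ji = -1; a double or triple edge where a_ij * a_ji = 2 or 3), the diagram is a chain of 4 nodes with single edges (A_4). One simple-root ordering that puts it in standard form is (alpha_2, alpha_4, alpha_1, alpha_3). So the algebra is type A_4, i.e. sl(5).

type A_4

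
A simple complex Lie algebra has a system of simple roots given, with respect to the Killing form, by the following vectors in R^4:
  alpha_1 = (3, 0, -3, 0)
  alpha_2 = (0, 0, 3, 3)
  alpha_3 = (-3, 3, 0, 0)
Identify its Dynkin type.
Compute the Cartan integers a_ij = 2(alpha_i, alpha_j)/(alpha_j, alpha_j); the resulting 3x3 Cartan matrix is
[[2, -1, -1], [-1, 2, 0], [-1, 0, 2]].
All simple roots have the same length, so the diagram is simply laced. The associated Dynkin diagram is a chain of 3 nodes with single edges (A_3), so the type is A_3 (the algebra sl(4)).

A3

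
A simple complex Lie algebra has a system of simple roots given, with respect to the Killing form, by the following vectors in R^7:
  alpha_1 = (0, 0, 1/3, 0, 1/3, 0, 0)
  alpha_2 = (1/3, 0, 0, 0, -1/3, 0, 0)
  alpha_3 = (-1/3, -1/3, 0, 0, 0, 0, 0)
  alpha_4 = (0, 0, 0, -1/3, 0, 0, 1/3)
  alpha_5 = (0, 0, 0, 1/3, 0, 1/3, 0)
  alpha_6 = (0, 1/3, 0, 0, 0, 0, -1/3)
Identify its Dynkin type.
Compute the Cartan integers a_ij = 2(alpha_i, alpha_j)/(alpha_j, alpha_j); the resulting 6x6 Cartan matrix is
[[2, -1, 0, 0, 0, 0], [-1, 2, -1, 0, 0, 0], [0, -1, 2, 0, 0, -1], [0, 0, 0, 2, -1, -1], [0, 0, 0, -1, 2, 0], [0, 0, -1, -1, 0, 2]].
All simple roots have the same length, so the diagram is simply laced. The associated Dynkin diagram is a chain of 6 nodes with single edges (A_6), so the type is A_6 (the algebra sl(7)).

A_6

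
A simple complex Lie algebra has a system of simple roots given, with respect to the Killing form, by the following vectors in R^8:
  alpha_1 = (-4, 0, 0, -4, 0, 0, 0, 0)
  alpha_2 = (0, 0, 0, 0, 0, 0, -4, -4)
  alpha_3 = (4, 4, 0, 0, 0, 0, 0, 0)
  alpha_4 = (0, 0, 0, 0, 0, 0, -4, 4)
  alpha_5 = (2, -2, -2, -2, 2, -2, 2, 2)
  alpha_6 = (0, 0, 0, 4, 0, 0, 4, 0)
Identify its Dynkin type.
Compute the Cartan integers a_ij = 2(alpha_i, alpha_j)/(alpha_j, alpha_j); the resulting 6x6 Cartan matrix is
[[2, 0, -1, 0, 0, -1], [0, 2, 0, 0, -1, -1], [-1, 0, 2, 0, 0, 0], [0, 0, 0, 2, 0, -1], [0, -1, 0, 0, 2, 0], [-1, -1, 0, -1, 0, 2]].
All simple roots have the same length, so the diagram is simply laced. The associated Dynkin diagram is a chain of 5 nodes with one extra node attached to the third node from one end (E_6), so the type is E_6.

E_6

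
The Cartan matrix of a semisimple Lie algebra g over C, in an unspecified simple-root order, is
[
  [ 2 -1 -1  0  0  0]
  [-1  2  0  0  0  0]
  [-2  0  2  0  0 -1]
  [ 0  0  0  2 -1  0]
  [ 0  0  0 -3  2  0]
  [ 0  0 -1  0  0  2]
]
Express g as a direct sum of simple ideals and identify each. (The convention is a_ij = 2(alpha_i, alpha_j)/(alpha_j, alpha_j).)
The diagram associated to this matrix has two connected components: the simple roots {alpha_1, alpha_2, alpha_3, alpha_6} form a chain of 4 nodes with a double edge between the middle two (F_4), and {alpha_4, alpha_5} form two nodes joined by a triple edge (G_2). A semisimple Lie algebra decomposes uniquely as the direct sum of simple ideals, one per connected component of its Dynkin diagram, so g ≅ F_4 ⊕ G_2 (dimension 52 + 14 = 66).

F_4 + G_2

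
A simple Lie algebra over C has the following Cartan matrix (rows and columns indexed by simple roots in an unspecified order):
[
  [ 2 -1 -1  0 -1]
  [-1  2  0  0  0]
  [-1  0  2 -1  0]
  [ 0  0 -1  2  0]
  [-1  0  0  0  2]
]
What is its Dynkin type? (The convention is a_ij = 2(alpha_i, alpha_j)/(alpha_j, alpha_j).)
D_5 (so(10))

The matrix has rank 5 with 2's on the diagonal. Reading the off-diagonal entries as Dynkin edges (a single edge where a_ij = a_ji = -1; a double or triple edge where a_ij * a_ji = 2 or 3), the diagram is a chain of 3 nodes with a fork of two nodes at one end (D_5). One simple-root ordering that puts it in standard form is (alpha_4, alpha_3, alpha_1, alpha_2, alpha_5). So the algebra is type D_5, i.e. so(10).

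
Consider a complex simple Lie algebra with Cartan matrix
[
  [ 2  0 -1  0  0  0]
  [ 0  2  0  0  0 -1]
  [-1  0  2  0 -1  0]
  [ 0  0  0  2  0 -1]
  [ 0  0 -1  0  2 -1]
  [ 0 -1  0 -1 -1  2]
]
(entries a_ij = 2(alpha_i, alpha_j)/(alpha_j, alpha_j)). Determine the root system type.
D6

The matrix has rank 6 with 2's on the diagonal. Reading the off-diagonal entries as Dynkin edges (a single edge where a_ij = a_ji = -1; a double or triple edge where a_ij * a_ji = 2 or 3), the diagram is a chain of 4 nodes with a fork of two nodes at one end (D_6). One simple-root ordering that puts it in standard form is (alpha_1, alpha_3, alpha_5, alpha_6, alpha_2, alpha_4). So the algebra is type D_6, i.e. so(12).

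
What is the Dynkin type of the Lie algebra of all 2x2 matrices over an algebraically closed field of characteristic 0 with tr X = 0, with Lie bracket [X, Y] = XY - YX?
type A_1

This is sl(2), which has dimension 2^2 - 1 = 3 and rank 2 - 1 = 1 (a Cartan subalgebra is the diagonal traceless matrices). In the classification of classical Lie algebras, the special linear algebra sl(n+1) has type A_n; here n = 1, so the Dynkin diagram is a chain of 1 nodes with single edges (A_1). Hence the type is A_1.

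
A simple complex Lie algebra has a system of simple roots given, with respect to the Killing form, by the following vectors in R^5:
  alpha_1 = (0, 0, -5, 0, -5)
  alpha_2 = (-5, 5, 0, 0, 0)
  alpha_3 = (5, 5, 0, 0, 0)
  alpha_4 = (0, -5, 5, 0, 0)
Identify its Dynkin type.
Compute the Cartan integers a_ij = 2(alpha_i, alpha_j)/(alpha_j, alpha_j); the resulting 4x4 Cartan matrix is
[[2, 0, 0, -1], [0, 2, 0, -1], [0, 0, 2, -1], [-1, -1, -1, 2]].
All simple roots have the same length, so the diagram is simply laced. The associated Dynkin diagram is a chain of 2 nodes with a fork of two nodes at one end (D_4), so the type is D_4 (the algebra so(8)).

D_4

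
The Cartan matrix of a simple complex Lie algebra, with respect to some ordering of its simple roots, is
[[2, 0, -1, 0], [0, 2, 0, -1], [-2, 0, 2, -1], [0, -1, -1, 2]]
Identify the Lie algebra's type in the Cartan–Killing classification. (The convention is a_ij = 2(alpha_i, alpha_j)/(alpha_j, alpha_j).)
The matrix has rank 4 with 2's on the diagonal. Reading the off-diagonal entries as Dynkin edges (a single edge where a_ij = a_ji = -1; a double or triple edge where a_ij * a_ji = 2 or 3), the diagram is a chain of 4 nodes with a double edge at one end; the terminal node there is the unique short simple root (B_4). One simple-root ordering that puts it in standard form is (alpha_2, alpha_4, alpha_3, alpha_1). So the algebra is type B_4, i.e. so(9).

type B_4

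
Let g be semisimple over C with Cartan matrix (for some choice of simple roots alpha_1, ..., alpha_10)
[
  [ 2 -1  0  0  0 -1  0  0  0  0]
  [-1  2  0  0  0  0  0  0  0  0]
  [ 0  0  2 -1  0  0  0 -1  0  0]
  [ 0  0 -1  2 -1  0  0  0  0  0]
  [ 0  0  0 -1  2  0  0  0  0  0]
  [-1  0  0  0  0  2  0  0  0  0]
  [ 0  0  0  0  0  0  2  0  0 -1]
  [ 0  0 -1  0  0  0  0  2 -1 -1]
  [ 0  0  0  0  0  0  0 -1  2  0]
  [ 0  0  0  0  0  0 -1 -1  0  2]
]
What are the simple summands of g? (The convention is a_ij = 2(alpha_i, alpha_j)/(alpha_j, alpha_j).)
A_3 ⊕ E_7

The diagram associated to this matrix has two connected components: the simple roots {alpha_1, alpha_2, alpha_6} form a chain of 3 nodes with single edges (A_3), and {alpha_3, alpha_4, alpha_5, alpha_7, alpha_8, alpha_9, alpha_10} form a chain of 6 nodes with one extra node attached to the third node from one end (E_7). A semisimple Lie algebra decomposes uniquely as the direct sum of simple ideals, one per connected component of its Dynkin diagram, so g ≅ A_3 ⊕ E_7 (dimension 15 + 133 = 148).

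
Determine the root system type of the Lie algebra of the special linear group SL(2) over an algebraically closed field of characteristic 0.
This is sl(2), which has dimension 2^2 - 1 = 3 and rank 2 - 1 = 1 (a Cartan subalgebra is the diagonal traceless matrices). In the classification of classical Lie algebras, the special linear algebra sl(n+1) has type A_n; here n = 1, so the Dynkin diagram is a chain of 1 nodes with single edges (A_1). Hence the type is A_1.

A_1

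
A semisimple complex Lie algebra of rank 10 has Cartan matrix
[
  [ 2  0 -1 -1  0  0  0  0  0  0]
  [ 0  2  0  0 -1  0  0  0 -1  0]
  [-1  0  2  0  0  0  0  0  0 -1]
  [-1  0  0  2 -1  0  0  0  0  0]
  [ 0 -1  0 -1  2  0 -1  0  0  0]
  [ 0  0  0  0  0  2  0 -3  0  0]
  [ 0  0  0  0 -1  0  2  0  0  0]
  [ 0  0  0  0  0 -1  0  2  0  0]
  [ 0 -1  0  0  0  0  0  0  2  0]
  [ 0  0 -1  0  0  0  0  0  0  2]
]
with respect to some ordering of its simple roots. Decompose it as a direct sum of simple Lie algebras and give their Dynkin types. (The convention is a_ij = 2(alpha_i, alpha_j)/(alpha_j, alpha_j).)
The diagram associated to this matrix has two connected components: the simple roots {alpha_1, alpha_2, alpha_3, alpha_4, alpha_5, alpha_7, alpha_9, alpha_10} form a chain of 7 nodes with one extra node attached to the third node from one end (E_8), and {alpha_6, alpha_8} form two nodes joined by a triple edge (G_2). A semisimple Lie algebra decomposes uniquely as the direct sum of simple ideals, one per connected component of its Dynkin diagram, so g ≅ E_8 ⊕ G_2 (dimension 248 + 14 = 262).

E8 ⊕ G2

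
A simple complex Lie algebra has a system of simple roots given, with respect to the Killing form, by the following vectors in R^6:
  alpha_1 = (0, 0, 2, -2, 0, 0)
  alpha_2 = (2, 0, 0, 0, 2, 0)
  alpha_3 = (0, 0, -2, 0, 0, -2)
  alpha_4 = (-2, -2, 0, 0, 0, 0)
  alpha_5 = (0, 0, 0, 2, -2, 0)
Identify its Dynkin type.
A5

Compute the Cartan integers a_ij = 2(alpha_i, alpha_j)/(alpha_j, alpha_j); the resulting 5x5 Cartan matrix is
[[2, 0, -1, 0, -1], [0, 2, 0, -1, -1], [-1, 0, 2, 0, 0], [0, -1, 0, 2, 0], [-1, -1, 0, 0, 2]].
All simple roots have the same length, so the diagram is simply laced. The associated Dynkin diagram is a chain of 5 nodes with single edges (A_5), so the type is A_5 (the algebra sl(6)).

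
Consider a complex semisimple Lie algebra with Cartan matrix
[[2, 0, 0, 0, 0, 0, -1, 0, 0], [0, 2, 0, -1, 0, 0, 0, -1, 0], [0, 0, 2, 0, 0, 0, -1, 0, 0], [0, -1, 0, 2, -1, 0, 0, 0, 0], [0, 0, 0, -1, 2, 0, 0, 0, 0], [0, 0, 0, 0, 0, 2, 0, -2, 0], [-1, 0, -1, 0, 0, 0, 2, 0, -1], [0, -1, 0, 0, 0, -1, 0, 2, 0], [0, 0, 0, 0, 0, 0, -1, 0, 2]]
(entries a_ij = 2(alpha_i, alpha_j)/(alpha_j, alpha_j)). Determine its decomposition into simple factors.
C5 ⊕ D4

The diagram associated to this matrix has two connected components: the simple roots {alpha_2, alpha_4, alpha_5, alpha_6, alpha_8} form a chain of 5 nodes with a double edge at one end; the terminal node there is the unique long simple root (C_5), and {alpha_1, alpha_3, alpha_7, alpha_9} form a chain of 2 nodes with a fork of two nodes at one end (D_4). A semisimple Lie algebra decomposes uniquely as the direct sum of simple ideals, one per connected component of its Dynkin diagram, so g ≅ C_5 ⊕ D_4 (dimension 55 + 28 = 83).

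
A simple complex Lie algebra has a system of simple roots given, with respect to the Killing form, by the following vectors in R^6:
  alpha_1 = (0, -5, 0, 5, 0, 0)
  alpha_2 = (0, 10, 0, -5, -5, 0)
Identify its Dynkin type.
G_2

Compute the Cartan integers a_ij = 2(alpha_i, alpha_j)/(alpha_j, alpha_j); the resulting 2x2 Cartan matrix is
[[2, -1], [-3, 2]].
The roots have two lengths (squared-length ratio 3:1); the short ones are alpha_{1}. The associated Dynkin diagram is two nodes joined by a triple edge (G_2), so the type is G_2.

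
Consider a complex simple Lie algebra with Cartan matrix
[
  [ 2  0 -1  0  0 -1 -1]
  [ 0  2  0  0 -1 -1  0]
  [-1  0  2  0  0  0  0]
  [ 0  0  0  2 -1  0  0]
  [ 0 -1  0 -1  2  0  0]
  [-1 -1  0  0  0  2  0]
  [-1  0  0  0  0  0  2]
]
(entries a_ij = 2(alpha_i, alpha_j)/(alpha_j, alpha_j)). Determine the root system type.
The matrix has rank 7 with 2's on the diagonal. Reading the off-diagonal entries as Dynkin edges (a single edge where a_ij = a_ji = -1; a double or triple edge where a_ij * a_ji = 2 or 3), the diagram is a chain of 5 nodes with a fork of two nodes at one end (D_7). One simple-root ordering that puts it in standard form is (alpha_4, alpha_5, alpha_2, alpha_6, alpha_1, alpha_7, alpha_3). So the algebra is type D_7, i.e. so(14).

D_7 (so(14))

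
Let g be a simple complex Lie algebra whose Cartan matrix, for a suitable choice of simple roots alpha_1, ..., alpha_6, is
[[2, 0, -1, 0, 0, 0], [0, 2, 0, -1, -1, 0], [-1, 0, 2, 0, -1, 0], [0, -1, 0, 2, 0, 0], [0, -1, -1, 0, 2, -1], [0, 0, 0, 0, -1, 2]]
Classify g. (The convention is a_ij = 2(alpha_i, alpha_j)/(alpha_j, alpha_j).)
The matrix has rank 6 with 2's on the diagonal. Reading the off-diagonal entries as Dynkin edges (a single edge where a_ij = a_ji = -1; a double or triple edge where a_ij * a_ji = 2 or 3), the diagram is a chain of 5 nodes with one extra node attached to the third node from one end (E_6). One simple-root ordering that puts it in standard form is (alpha_1, alpha_6, alpha_3, alpha_5, alpha_2, alpha_4). So the algebra is type E_6.

E_6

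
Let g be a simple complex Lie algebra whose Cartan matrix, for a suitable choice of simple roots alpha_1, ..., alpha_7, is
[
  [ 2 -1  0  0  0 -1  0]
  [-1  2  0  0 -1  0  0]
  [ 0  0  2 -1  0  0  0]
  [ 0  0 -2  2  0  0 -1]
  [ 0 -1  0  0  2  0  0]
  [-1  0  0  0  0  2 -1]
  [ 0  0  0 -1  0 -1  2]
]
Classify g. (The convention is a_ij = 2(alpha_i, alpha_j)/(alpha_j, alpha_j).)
B_7 (so(15))

The matrix has rank 7 with 2's on the diagonal. Reading the off-diagonal entries as Dynkin edges (a single edge where a_ij = a_ji = -1; a double or triple edge where a_ij * a_ji = 2 or 3), the diagram is a chain of 7 nodes with a double edge at one end; the terminal node there is the unique short simple root (B_7). One simple-root ordering that puts it in standard form is (alpha_5, alpha_2, alpha_1, alpha_6, alpha_7, alpha_4, alpha_3). So the algebra is type B_7, i.e. so(15).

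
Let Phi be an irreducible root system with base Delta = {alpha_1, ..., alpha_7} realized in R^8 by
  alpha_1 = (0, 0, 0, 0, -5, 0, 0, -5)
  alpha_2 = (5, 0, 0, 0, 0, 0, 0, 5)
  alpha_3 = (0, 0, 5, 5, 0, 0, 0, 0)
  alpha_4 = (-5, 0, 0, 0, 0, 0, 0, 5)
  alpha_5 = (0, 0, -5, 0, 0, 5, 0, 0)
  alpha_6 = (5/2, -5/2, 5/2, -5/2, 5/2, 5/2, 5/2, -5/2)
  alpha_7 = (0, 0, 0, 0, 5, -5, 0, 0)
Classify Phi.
Compute the Cartan integers a_ij = 2(alpha_i, alpha_j)/(alpha_j, alpha_j); the resulting 7x7 Cartan matrix is
[[2, -1, 0, -1, 0, 0, -1], [-1, 2, 0, 0, 0, 0, 0], [0, 0, 2, 0, -1, 0, 0], [-1, 0, 0, 2, 0, -1, 0], [0, 0, -1, 0, 2, 0, -1], [0, 0, 0, -1, 0, 2, 0], [-1, 0, 0, 0, -1, 0, 2]].
All simple roots have the same length, so the diagram is simply laced. The associated Dynkin diagram is a chain of 6 nodes with one extra node attached to the third node from one end (E_7), so the type is E_7.

type E_7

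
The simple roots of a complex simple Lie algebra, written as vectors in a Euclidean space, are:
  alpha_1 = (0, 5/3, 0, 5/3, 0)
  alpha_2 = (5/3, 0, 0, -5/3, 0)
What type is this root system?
A_2 (sl(3))

Compute the Cartan integers a_ij = 2(alpha_i, alpha_j)/(alpha_j, alpha_j); the resulting 2x2 Cartan matrix is
[[2, -1], [-1, 2]].
All simple roots have the same length, so the diagram is simply laced. The associated Dynkin diagram is a chain of 2 nodes with single edges (A_2), so the type is A_2 (the algebra sl(3)).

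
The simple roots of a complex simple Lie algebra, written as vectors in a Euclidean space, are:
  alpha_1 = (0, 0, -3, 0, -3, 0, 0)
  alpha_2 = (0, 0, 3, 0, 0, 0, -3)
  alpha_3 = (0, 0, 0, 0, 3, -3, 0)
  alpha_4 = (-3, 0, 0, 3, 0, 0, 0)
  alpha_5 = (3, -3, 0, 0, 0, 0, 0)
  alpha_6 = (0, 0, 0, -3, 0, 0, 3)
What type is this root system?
A_6

Compute the Cartan integers a_ij = 2(alpha_i, alpha_j)/(alpha_j, alpha_j); the resulting 6x6 Cartan matrix is
[[2, -1, -1, 0, 0, 0], [-1, 2, 0, 0, 0, -1], [-1, 0, 2, 0, 0, 0], [0, 0, 0, 2, -1, -1], [0, 0, 0, -1, 2, 0], [0, -1, 0, -1, 0, 2]].
All simple roots have the same length, so the diagram is simply laced. The associated Dynkin diagram is a chain of 6 nodes with single edges (A_6), so the type is A_6 (the algebra sl(7)).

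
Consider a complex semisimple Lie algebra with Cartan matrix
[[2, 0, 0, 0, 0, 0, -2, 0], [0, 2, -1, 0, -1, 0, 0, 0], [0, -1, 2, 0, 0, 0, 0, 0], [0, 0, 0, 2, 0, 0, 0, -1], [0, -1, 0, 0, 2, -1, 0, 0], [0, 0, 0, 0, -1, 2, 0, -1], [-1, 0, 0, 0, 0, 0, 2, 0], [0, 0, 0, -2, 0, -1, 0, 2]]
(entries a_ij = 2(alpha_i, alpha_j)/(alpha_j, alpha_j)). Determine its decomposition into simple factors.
B2 ⊕ B6

The diagram associated to this matrix has two connected components: the simple roots {alpha_1, alpha_7} form a chain of 2 nodes with a double edge at one end; the terminal node there is the unique short simple root (B_2), and {alpha_2, alpha_3, alpha_4, alpha_5, alpha_6, alpha_8} form a chain of 6 nodes with a double edge at one end; the terminal node there is the unique short simple root (B_6). A semisimple Lie algebra decomposes uniquely as the direct sum of simple ideals, one per connected component of its Dynkin diagram, so g ≅ B_2 ⊕ B_6 (dimension 10 + 78 = 88).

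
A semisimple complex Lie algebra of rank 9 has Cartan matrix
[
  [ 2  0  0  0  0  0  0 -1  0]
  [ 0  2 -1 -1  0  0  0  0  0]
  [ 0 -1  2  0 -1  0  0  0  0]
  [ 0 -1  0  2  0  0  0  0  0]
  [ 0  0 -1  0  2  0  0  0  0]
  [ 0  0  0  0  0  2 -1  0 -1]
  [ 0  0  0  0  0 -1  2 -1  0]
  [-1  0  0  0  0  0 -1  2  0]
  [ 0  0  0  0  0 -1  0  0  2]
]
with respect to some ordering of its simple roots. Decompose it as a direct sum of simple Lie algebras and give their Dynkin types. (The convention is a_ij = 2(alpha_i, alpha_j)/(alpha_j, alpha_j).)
The diagram associated to this matrix has two connected components: the simple roots {alpha_2, alpha_3, alpha_4, alpha_5} form a chain of 4 nodes with single edges (A_4), and {alpha_1, alpha_6, alpha_7, alpha_8, alpha_9} form a chain of 5 nodes with single edges (A_5). A semisimple Lie algebra decomposes uniquely as the direct sum of simple ideals, one per connected component of its Dynkin diagram, so g ≅ A_4 ⊕ A_5 (dimension 24 + 35 = 59).

type A_4 ⊕ type A_5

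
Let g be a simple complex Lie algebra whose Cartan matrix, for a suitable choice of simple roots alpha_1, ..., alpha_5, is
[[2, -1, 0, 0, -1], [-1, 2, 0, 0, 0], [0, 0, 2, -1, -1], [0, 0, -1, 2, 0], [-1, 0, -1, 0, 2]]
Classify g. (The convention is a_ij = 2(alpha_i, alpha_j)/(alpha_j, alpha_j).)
The matrix has rank 5 with 2's on the diagonal. Reading the off-diagonal entries as Dynkin edges (a single edge where a_ij = a_ji = -1; a double or triple edge where a_ij * a_ji = 2 or 3), the diagram is a chain of 5 nodes with single edges (A_5). One simple-root ordering that puts it in standard form is (alpha_4, alpha_3, alpha_5, alpha_1, alpha_2). So the algebra is type A_5, i.e. sl(6).

type A_5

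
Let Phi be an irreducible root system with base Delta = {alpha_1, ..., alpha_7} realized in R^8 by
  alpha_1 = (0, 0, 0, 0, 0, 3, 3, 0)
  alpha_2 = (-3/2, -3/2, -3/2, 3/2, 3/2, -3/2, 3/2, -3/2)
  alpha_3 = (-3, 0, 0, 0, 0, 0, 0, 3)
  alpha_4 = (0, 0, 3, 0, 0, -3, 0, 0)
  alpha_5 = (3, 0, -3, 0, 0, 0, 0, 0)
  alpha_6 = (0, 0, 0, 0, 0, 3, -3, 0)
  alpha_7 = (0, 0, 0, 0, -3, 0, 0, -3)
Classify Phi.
E7

Compute the Cartan integers a_ij = 2(alpha_i, alpha_j)/(alpha_j, alpha_j); the resulting 7x7 Cartan matrix is
[[2, 0, 0, -1, 0, 0, 0], [0, 2, 0, 0, 0, -1, 0], [0, 0, 2, 0, -1, 0, -1], [-1, 0, 0, 2, -1, -1, 0], [0, 0, -1, -1, 2, 0, 0], [0, -1, 0, -1, 0, 2, 0], [0, 0, -1, 0, 0, 0, 2]].
All simple roots have the same length, so the diagram is simply laced. The associated Dynkin diagram is a chain of 6 nodes with one extra node attached to the third node from one end (E_7), so the type is E_7.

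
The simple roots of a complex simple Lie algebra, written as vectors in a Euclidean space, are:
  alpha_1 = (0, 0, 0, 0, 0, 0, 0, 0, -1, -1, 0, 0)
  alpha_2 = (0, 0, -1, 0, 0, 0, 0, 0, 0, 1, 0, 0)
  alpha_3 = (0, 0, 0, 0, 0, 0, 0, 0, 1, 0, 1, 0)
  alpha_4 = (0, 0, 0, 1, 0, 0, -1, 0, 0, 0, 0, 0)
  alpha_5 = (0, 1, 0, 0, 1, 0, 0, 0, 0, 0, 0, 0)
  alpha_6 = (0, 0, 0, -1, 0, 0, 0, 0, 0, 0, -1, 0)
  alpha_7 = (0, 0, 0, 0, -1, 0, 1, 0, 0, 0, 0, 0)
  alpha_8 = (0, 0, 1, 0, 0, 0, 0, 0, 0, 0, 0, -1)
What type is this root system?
A8

Compute the Cartan integers a_ij = 2(alpha_i, alpha_j)/(alpha_j, alpha_j); the resulting 8x8 Cartan matrix is
[[2, -1, -1, 0, 0, 0, 0, 0], [-1, 2, 0, 0, 0, 0, 0, -1], [-1, 0, 2, 0, 0, -1, 0, 0], [0, 0, 0, 2, 0, -1, -1, 0], [0, 0, 0, 0, 2, 0, -1, 0], [0, 0, -1, -1, 0, 2, 0, 0], [0, 0, 0, -1, -1, 0, 2, 0], [0, -1, 0, 0, 0, 0, 0, 2]].
All simple roots have the same length, so the diagram is simply laced. The associated Dynkin diagram is a chain of 8 nodes with single edges (A_8), so the type is A_8 (the algebra sl(9)).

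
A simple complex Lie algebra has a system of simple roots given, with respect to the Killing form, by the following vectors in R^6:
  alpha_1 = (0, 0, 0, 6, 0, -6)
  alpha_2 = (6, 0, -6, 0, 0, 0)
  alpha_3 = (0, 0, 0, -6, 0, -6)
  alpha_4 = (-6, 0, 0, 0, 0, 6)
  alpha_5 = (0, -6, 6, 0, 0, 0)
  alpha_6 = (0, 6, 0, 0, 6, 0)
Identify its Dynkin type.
type D_6

Compute the Cartan integers a_ij = 2(alpha_i, alpha_j)/(alpha_j, alpha_j); the resulting 6x6 Cartan matrix is
[[2, 0, 0, -1, 0, 0], [0, 2, 0, -1, -1, 0], [0, 0, 2, -1, 0, 0], [-1, -1, -1, 2, 0, 0], [0, -1, 0, 0, 2, -1], [0, 0, 0, 0, -1, 2]].
All simple roots have the same length, so the diagram is simply laced. The associated Dynkin diagram is a chain of 4 nodes with a fork of two nodes at one end (D_6), so the type is D_6 (the algebra so(12)).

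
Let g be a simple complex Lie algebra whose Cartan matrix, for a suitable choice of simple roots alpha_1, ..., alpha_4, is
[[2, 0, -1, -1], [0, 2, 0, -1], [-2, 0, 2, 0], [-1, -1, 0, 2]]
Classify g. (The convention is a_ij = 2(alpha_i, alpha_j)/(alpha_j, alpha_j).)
C4

The matrix has rank 4 with 2's on the diagonal. Reading the off-diagonal entries as Dynkin edges (a single edge where a_ij = a_ji = -1; a double or triple edge where a_ij * a_ji = 2 or 3), the diagram is a chain of 4 nodes with a double edge at one end; the terminal node there is the unique long simple root (C_4). One simple-root ordering that puts it in standard form is (alpha_2, alpha_4, alpha_1, alpha_3). So the algebra is type C_4, i.e. sp(8).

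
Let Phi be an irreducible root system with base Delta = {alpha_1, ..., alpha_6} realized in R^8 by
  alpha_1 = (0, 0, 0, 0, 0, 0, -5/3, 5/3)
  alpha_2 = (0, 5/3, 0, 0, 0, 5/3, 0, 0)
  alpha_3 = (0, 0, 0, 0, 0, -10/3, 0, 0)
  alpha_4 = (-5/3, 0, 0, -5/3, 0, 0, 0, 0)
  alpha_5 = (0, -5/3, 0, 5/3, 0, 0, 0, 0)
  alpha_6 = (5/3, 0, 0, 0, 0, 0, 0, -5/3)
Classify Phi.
type C_6

Compute the Cartan integers a_ij = 2(alpha_i, alpha_j)/(alpha_j, alpha_j); the resulting 6x6 Cartan matrix is
[[2, 0, 0, 0, 0, -1], [0, 2, -1, 0, -1, 0], [0, -2, 2, 0, 0, 0], [0, 0, 0, 2, -1, -1], [0, -1, 0, -1, 2, 0], [-1, 0, 0, -1, 0, 2]].
The roots have two lengths (squared-length ratio 2:1); the short ones are alpha_{1,2,4,5,6}. The associated Dynkin diagram is a chain of 6 nodes with a double edge at one end; the terminal node there is the unique long simple root (C_6), so the type is C_6 (the algebra sp(12)).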